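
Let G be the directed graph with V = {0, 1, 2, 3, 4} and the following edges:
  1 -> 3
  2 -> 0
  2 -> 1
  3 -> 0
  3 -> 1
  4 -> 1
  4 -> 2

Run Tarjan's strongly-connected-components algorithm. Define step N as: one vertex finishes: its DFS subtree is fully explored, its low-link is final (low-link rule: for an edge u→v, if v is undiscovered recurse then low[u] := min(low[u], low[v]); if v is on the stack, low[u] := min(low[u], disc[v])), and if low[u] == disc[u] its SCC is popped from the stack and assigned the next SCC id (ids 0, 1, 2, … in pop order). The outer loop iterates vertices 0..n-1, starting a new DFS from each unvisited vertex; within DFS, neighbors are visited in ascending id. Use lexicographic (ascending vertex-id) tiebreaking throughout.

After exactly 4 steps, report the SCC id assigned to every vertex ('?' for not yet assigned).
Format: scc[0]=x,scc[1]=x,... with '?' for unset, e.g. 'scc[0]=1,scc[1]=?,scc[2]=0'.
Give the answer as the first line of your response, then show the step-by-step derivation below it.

scc[0]=0,scc[1]=1,scc[2]=2,scc[3]=1,scc[4]=?

step 1: low=(low[0]=0,low[1]=?,low[2]=?,low[3]=?,low[4]=?); scc=(scc[0]=0,scc[1]=?,scc[2]=?,scc[3]=?,scc[4]=?)
step 2: low=(low[0]=0,low[1]=1,low[2]=?,low[3]=1,low[4]=?); scc=(scc[0]=0,scc[1]=?,scc[2]=?,scc[3]=?,scc[4]=?)
step 3: low=(low[0]=0,low[1]=1,low[2]=?,low[3]=1,low[4]=?); scc=(scc[0]=0,scc[1]=1,scc[2]=?,scc[3]=1,scc[4]=?)
step 4: low=(low[0]=0,low[1]=1,low[2]=3,low[3]=1,low[4]=?); scc=(scc[0]=0,scc[1]=1,scc[2]=2,scc[3]=1,scc[4]=?)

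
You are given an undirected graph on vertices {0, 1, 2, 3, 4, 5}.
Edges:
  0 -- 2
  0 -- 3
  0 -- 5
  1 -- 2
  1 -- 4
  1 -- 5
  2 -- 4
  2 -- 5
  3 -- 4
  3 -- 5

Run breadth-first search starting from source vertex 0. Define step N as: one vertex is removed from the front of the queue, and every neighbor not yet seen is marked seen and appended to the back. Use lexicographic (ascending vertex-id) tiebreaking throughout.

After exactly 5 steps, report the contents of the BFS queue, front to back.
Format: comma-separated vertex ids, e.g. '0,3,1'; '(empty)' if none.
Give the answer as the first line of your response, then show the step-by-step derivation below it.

4

step 1: dequeue 0; queue=[2,3,5]; order=0
step 2: dequeue 2; queue=[3,5,1,4]; order=0,2
step 3: dequeue 3; queue=[5,1,4]; order=0,2,3
step 4: dequeue 5; queue=[1,4]; order=0,2,3,5
step 5: dequeue 1; queue=[4]; order=0,2,3,5,1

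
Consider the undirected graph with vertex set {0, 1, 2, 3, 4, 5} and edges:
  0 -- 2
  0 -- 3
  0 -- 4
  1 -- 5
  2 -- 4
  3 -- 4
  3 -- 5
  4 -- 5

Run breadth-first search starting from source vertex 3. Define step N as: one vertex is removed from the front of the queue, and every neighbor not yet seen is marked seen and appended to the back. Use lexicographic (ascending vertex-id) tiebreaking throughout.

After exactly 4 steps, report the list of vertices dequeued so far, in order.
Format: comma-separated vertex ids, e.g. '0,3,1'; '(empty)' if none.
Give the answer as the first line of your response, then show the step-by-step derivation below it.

3,0,4,5

step 1: dequeue 3; queue=[0,4,5]; order=3
step 2: dequeue 0; queue=[4,5,2]; order=3,0
step 3: dequeue 4; queue=[5,2]; order=3,0,4
step 4: dequeue 5; queue=[2,1]; order=3,0,4,5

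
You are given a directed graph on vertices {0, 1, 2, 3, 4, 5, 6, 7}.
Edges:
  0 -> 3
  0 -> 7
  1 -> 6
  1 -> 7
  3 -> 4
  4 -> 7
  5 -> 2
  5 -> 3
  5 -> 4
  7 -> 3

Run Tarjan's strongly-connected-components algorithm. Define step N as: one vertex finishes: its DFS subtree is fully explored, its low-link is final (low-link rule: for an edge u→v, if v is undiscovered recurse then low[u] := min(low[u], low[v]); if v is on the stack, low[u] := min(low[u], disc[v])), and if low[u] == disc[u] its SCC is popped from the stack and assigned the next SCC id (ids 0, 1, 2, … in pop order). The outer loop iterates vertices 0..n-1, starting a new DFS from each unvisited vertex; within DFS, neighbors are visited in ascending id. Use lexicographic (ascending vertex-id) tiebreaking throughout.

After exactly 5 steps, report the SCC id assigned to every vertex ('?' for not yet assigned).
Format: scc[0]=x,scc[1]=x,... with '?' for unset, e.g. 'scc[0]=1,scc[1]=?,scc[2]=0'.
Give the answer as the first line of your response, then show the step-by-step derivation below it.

scc[0]=1,scc[1]=?,scc[2]=?,scc[3]=0,scc[4]=0,scc[5]=?,scc[6]=2,scc[7]=0

step 1: low=(low[0]=0,low[1]=?,low[2]=?,low[3]=1,low[4]=2,low[5]=?,low[6]=?,low[7]=1); scc=(scc[0]=?,scc[1]=?,scc[2]=?,scc[3]=?,scc[4]=?,scc[5]=?,scc[6]=?,scc[7]=?)
step 2: low=(low[0]=0,low[1]=?,low[2]=?,low[3]=1,low[4]=1,low[5]=?,low[6]=?,low[7]=1); scc=(scc[0]=?,scc[1]=?,scc[2]=?,scc[3]=?,scc[4]=?,scc[5]=?,scc[6]=?,scc[7]=?)
step 3: low=(low[0]=0,low[1]=?,low[2]=?,low[3]=1,low[4]=1,low[5]=?,low[6]=?,low[7]=1); scc=(scc[0]=?,scc[1]=?,scc[2]=?,scc[3]=0,scc[4]=0,scc[5]=?,scc[6]=?,scc[7]=0)
step 4: low=(low[0]=0,low[1]=?,low[2]=?,low[3]=1,low[4]=1,low[5]=?,low[6]=?,low[7]=1); scc=(scc[0]=1,scc[1]=?,scc[2]=?,scc[3]=0,scc[4]=0,scc[5]=?,scc[6]=?,scc[7]=0)
step 5: low=(low[0]=0,low[1]=4,low[2]=?,low[3]=1,low[4]=1,low[5]=?,low[6]=5,low[7]=1); scc=(scc[0]=1,scc[1]=?,scc[2]=?,scc[3]=0,scc[4]=0,scc[5]=?,scc[6]=2,scc[7]=0)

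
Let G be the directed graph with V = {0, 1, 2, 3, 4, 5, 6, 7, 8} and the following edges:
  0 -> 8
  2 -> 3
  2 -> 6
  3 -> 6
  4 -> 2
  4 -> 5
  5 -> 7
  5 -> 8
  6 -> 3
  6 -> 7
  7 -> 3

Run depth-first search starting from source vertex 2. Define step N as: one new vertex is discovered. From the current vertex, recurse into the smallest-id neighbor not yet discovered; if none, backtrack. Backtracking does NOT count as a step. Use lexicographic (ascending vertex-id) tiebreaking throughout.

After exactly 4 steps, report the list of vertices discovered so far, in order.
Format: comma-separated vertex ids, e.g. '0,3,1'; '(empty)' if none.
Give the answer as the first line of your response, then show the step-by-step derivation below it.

2,3,6,7

step 1: discover 2; path=2; order=2
step 2: discover 3; path=2>3; order=2,3
step 3: discover 6; path=2>3>6; order=2,3,6
step 4: discover 7; path=2>3>6>7; order=2,3,6,7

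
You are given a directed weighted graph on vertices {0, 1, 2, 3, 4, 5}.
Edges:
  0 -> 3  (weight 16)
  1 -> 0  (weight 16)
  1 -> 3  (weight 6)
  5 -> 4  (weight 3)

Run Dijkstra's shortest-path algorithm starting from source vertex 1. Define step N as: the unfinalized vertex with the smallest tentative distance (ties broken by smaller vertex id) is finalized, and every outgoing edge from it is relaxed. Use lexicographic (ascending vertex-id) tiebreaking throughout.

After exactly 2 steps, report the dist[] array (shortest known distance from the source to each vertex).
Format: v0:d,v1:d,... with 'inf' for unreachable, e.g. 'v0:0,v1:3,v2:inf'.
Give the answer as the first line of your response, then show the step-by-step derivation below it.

v0:16,v1:0,v2:inf,v3:6,v4:inf,v5:inf

step 1: dist = v0:16,v1:0,v2:inf,v3:6,v4:inf,v5:inf
step 2: dist = v0:16,v1:0,v2:inf,v3:6,v4:inf,v5:inf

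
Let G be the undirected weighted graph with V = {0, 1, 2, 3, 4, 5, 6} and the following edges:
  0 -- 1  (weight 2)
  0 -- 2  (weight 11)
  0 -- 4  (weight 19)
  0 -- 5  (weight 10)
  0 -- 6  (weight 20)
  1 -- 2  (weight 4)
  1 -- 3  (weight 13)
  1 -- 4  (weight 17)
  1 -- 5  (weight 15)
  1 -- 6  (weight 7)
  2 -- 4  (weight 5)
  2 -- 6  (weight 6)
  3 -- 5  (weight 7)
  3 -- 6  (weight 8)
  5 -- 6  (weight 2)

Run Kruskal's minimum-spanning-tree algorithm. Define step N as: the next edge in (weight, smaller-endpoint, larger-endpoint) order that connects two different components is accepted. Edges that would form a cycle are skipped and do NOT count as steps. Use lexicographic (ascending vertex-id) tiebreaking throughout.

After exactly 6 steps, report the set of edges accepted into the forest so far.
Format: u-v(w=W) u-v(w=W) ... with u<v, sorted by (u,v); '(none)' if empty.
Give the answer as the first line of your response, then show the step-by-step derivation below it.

0-1(w=2) 1-2(w=4) 2-4(w=5) 2-6(w=6) 3-5(w=7) 5-6(w=2)

step 1: add edge 0-1 (w=2); MST = {0-1(w=2)}
step 2: add edge 5-6 (w=2); MST = {0-1(w=2) 5-6(w=2)}
step 3: add edge 1-2 (w=4); MST = {0-1(w=2) 1-2(w=4) 5-6(w=2)}
step 4: add edge 2-4 (w=5); MST = {0-1(w=2) 1-2(w=4) 2-4(w=5) 5-6(w=2)}
step 5: add edge 2-6 (w=6); MST = {0-1(w=2) 1-2(w=4) 2-4(w=5) 2-6(w=6) 5-6(w=2)}
step 6: add edge 3-5 (w=7); MST = {0-1(w=2) 1-2(w=4) 2-4(w=5) 2-6(w=6) 3-5(w=7) 5-6(w=2)}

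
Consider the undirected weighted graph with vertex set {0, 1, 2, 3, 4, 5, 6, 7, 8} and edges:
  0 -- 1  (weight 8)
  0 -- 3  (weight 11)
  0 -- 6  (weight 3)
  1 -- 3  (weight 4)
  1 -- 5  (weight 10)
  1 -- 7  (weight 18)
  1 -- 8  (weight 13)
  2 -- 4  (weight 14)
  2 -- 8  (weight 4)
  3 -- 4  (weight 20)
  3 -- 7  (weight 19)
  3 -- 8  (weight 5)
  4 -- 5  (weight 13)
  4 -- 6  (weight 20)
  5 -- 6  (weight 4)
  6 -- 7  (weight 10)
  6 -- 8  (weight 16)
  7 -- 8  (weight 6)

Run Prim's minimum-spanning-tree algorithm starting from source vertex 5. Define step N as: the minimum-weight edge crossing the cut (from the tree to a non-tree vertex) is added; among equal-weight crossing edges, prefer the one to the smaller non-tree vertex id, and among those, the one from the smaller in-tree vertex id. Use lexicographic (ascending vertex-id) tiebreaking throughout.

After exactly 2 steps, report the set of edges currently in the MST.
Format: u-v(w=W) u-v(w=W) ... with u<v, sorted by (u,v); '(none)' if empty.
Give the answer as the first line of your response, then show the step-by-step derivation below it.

0-6(w=3) 5-6(w=4)

step 1: add edge 5-6 (w=4); MST = {5-6(w=4)}
step 2: add edge 0-6 (w=3); MST = {0-6(w=3) 5-6(w=4)}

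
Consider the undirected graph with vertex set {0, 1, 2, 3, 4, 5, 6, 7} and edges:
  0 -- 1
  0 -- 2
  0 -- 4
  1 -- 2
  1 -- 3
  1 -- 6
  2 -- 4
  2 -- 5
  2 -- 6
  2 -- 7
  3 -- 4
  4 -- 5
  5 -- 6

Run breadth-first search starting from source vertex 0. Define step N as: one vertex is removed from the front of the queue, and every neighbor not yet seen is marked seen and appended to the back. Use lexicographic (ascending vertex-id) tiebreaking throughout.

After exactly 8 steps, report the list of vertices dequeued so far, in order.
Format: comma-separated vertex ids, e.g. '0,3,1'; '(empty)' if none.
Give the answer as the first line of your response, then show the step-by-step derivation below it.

0,1,2,4,3,6,5,7

step 1: dequeue 0; queue=[1,2,4]; order=0
step 2: dequeue 1; queue=[2,4,3,6]; order=0,1
step 3: dequeue 2; queue=[4,3,6,5,7]; order=0,1,2
step 4: dequeue 4; queue=[3,6,5,7]; order=0,1,2,4
step 5: dequeue 3; queue=[6,5,7]; order=0,1,2,4,3
step 6: dequeue 6; queue=[5,7]; order=0,1,2,4,3,6
step 7: dequeue 5; queue=[7]; order=0,1,2,4,3,6,5
step 8: dequeue 7; queue=[(empty)]; order=0,1,2,4,3,6,5,7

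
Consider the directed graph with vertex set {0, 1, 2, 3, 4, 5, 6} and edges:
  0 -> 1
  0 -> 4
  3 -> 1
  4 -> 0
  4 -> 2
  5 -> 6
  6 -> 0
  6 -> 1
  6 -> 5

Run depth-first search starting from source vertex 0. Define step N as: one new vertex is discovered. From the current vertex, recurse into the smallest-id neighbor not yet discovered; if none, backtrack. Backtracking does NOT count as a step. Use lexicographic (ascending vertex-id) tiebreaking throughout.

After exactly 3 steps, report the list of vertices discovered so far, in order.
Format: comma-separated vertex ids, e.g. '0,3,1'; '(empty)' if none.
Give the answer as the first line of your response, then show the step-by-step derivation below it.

0,1,4

step 1: discover 0; path=0; order=0
step 2: discover 1; path=0>1; order=0,1
step 3: discover 4; path=0>4; order=0,1,4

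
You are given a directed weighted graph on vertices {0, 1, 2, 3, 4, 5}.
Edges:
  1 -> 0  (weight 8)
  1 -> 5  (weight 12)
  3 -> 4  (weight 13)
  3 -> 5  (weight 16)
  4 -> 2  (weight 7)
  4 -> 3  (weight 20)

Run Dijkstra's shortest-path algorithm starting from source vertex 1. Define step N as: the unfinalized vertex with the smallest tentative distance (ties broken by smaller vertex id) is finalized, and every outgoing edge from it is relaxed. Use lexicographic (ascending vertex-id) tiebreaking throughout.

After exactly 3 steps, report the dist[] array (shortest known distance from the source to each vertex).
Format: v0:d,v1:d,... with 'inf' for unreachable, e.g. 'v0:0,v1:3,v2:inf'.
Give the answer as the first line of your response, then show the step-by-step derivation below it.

v0:8,v1:0,v2:inf,v3:inf,v4:inf,v5:12

step 1: dist = v0:8,v1:0,v2:inf,v3:inf,v4:inf,v5:12
step 2: dist = v0:8,v1:0,v2:inf,v3:inf,v4:inf,v5:12
step 3: dist = v0:8,v1:0,v2:inf,v3:inf,v4:inf,v5:12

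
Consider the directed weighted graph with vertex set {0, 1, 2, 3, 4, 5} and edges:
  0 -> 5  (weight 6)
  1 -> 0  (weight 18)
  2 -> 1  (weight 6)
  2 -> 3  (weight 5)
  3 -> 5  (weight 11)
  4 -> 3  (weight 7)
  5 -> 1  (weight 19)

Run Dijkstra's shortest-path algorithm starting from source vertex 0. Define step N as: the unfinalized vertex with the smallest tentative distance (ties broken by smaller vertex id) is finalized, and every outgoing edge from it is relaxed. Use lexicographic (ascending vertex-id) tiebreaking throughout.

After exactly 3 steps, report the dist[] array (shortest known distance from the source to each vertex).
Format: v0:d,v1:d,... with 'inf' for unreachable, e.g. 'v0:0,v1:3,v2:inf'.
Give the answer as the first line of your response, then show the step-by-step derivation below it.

v0:0,v1:25,v2:inf,v3:inf,v4:inf,v5:6

step 1: dist = v0:0,v1:inf,v2:inf,v3:inf,v4:inf,v5:6
step 2: dist = v0:0,v1:25,v2:inf,v3:inf,v4:inf,v5:6
step 3: dist = v0:0,v1:25,v2:inf,v3:inf,v4:inf,v5:6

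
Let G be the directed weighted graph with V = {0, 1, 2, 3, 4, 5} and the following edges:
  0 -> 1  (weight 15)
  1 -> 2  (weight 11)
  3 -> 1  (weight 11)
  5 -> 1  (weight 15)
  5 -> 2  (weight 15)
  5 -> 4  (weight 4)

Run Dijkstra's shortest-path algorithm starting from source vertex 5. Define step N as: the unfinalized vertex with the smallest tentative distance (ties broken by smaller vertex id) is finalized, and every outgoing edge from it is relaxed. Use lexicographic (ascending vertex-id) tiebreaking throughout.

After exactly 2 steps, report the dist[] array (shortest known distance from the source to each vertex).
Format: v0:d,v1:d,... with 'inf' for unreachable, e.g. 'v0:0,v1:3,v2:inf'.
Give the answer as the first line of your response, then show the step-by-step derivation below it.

v0:inf,v1:15,v2:15,v3:inf,v4:4,v5:0

step 1: dist = v0:inf,v1:15,v2:15,v3:inf,v4:4,v5:0
step 2: dist = v0:inf,v1:15,v2:15,v3:inf,v4:4,v5:0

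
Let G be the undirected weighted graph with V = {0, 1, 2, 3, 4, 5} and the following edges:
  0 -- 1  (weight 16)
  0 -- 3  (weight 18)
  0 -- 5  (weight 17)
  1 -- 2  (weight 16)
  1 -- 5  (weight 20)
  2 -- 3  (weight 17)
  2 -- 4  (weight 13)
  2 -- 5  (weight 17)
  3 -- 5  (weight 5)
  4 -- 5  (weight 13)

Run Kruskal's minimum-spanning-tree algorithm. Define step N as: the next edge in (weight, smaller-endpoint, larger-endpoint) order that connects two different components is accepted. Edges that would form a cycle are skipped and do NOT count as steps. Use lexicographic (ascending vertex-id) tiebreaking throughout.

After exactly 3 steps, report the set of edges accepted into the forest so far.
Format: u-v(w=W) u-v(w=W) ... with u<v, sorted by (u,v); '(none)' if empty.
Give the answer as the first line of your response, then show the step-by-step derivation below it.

2-4(w=13) 3-5(w=5) 4-5(w=13)

step 1: add edge 3-5 (w=5); MST = {3-5(w=5)}
step 2: add edge 2-4 (w=13); MST = {2-4(w=13) 3-5(w=5)}
step 3: add edge 4-5 (w=13); MST = {2-4(w=13) 3-5(w=5) 4-5(w=13)}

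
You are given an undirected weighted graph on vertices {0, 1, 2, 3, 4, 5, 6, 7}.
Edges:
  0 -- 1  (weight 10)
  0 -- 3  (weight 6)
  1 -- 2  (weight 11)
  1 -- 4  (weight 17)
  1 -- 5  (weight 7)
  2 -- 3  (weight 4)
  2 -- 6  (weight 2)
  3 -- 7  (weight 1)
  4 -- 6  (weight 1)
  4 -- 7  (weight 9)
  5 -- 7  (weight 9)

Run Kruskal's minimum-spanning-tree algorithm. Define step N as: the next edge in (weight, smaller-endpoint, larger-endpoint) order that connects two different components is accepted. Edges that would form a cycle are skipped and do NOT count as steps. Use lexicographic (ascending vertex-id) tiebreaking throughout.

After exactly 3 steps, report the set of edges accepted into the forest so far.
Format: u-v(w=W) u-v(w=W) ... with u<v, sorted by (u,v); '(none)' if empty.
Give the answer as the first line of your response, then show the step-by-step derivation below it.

2-6(w=2) 3-7(w=1) 4-6(w=1)

step 1: add edge 3-7 (w=1); MST = {3-7(w=1)}
step 2: add edge 4-6 (w=1); MST = {3-7(w=1) 4-6(w=1)}
step 3: add edge 2-6 (w=2); MST = {2-6(w=2) 3-7(w=1) 4-6(w=1)}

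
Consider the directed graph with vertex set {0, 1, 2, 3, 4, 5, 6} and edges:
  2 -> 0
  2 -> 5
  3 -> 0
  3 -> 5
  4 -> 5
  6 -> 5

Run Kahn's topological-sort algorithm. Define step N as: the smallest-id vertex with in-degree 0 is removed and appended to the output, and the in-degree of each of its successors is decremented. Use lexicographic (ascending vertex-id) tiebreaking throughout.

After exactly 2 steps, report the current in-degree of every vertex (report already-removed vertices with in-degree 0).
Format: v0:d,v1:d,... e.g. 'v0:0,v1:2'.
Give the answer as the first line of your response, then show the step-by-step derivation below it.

v0:1,v1:0,v2:0,v3:0,v4:0,v5:3,v6:0

step 1: output 1; order=[1]; indeg=(2,0,0,0,0,4,0)
step 2: output 2; order=[1,2]; indeg=(1,0,0,0,0,3,0)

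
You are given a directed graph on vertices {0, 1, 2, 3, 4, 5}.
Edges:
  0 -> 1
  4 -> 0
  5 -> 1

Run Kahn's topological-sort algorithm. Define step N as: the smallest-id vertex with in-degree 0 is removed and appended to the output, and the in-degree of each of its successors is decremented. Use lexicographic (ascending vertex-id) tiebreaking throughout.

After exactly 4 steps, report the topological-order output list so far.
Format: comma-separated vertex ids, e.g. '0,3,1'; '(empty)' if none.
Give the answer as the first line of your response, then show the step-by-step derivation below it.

2,3,4,0

step 1: output 2; order=[2]; indeg=(1,2,0,0,0,0)
step 2: output 3; order=[2,3]; indeg=(1,2,0,0,0,0)
step 3: output 4; order=[2,3,4]; indeg=(0,2,0,0,0,0)
step 4: output 0; order=[2,3,4,0]; indeg=(0,1,0,0,0,0)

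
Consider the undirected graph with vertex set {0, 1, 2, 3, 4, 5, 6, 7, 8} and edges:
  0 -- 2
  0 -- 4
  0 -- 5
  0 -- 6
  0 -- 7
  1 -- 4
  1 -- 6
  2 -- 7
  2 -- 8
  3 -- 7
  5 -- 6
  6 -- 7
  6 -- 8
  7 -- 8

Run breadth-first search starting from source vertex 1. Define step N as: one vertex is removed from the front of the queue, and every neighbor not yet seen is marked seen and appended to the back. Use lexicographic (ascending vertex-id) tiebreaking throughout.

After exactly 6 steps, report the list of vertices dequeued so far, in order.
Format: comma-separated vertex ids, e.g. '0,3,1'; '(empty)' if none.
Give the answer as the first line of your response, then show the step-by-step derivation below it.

1,4,6,0,5,7

step 1: dequeue 1; queue=[4,6]; order=1
step 2: dequeue 4; queue=[6,0]; order=1,4
step 3: dequeue 6; queue=[0,5,7,8]; order=1,4,6
step 4: dequeue 0; queue=[5,7,8,2]; order=1,4,6,0
step 5: dequeue 5; queue=[7,8,2]; order=1,4,6,0,5
step 6: dequeue 7; queue=[8,2,3]; order=1,4,6,0,5,7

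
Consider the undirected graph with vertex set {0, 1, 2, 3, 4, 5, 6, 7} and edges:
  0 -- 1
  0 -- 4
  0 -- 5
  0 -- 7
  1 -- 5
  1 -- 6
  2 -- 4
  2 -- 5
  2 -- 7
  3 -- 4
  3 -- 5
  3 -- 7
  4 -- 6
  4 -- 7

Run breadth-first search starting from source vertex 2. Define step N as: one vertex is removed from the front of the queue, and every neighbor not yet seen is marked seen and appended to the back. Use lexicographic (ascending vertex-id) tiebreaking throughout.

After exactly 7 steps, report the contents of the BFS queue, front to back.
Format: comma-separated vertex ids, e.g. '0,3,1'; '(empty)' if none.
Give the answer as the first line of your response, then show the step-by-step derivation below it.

1

step 1: dequeue 2; queue=[4,5,7]; order=2
step 2: dequeue 4; queue=[5,7,0,3,6]; order=2,4
step 3: dequeue 5; queue=[7,0,3,6,1]; order=2,4,5
step 4: dequeue 7; queue=[0,3,6,1]; order=2,4,5,7
step 5: dequeue 0; queue=[3,6,1]; order=2,4,5,7,0
step 6: dequeue 3; queue=[6,1]; order=2,4,5,7,0,3
step 7: dequeue 6; queue=[1]; order=2,4,5,7,0,3,6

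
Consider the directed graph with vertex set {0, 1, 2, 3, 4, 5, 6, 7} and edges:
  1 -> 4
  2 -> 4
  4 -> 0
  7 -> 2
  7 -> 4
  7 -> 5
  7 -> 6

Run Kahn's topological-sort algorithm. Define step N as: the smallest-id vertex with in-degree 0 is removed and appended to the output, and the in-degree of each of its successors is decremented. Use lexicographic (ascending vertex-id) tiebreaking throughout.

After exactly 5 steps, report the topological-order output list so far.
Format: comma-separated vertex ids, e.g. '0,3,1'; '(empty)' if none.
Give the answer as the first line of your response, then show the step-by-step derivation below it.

1,3,7,2,4

step 1: output 1; order=[1]; indeg=(1,0,1,0,2,1,1,0)
step 2: output 3; order=[1,3]; indeg=(1,0,1,0,2,1,1,0)
step 3: output 7; order=[1,3,7]; indeg=(1,0,0,0,1,0,0,0)
step 4: output 2; order=[1,3,7,2]; indeg=(1,0,0,0,0,0,0,0)
step 5: output 4; order=[1,3,7,2,4]; indeg=(0,0,0,0,0,0,0,0)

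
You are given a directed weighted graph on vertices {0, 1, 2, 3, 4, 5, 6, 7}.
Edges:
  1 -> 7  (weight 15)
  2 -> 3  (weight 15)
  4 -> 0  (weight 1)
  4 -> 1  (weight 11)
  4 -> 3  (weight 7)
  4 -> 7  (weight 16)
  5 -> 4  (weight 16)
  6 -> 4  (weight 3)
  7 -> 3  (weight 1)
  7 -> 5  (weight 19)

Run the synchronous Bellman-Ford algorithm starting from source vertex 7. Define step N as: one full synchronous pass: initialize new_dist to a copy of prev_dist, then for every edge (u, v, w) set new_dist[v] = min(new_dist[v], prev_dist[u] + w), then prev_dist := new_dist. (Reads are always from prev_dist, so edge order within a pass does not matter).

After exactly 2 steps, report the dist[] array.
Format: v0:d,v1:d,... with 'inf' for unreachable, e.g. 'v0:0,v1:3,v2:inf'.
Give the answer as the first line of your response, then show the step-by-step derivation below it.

v0:inf,v1:inf,v2:inf,v3:1,v4:35,v5:19,v6:inf,v7:0

step 1: dist = v0:inf,v1:inf,v2:inf,v3:1,v4:inf,v5:19,v6:inf,v7:0
step 2: dist = v0:inf,v1:inf,v2:inf,v3:1,v4:35,v5:19,v6:inf,v7:0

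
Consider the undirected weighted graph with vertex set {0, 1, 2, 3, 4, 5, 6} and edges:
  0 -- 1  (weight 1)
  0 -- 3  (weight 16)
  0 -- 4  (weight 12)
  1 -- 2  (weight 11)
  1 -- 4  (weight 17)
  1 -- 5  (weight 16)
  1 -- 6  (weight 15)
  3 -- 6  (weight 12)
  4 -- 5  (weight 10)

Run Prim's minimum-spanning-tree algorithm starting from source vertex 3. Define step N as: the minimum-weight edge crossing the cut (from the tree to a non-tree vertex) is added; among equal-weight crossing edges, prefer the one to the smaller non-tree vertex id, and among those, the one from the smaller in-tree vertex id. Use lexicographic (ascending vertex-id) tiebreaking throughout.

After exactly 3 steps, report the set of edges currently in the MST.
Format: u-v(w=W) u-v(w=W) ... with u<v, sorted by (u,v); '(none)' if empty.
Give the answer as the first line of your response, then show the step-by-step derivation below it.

0-1(w=1) 1-6(w=15) 3-6(w=12)

step 1: add edge 3-6 (w=12); MST = {3-6(w=12)}
step 2: add edge 1-6 (w=15); MST = {1-6(w=15) 3-6(w=12)}
step 3: add edge 0-1 (w=1); MST = {0-1(w=1) 1-6(w=15) 3-6(w=12)}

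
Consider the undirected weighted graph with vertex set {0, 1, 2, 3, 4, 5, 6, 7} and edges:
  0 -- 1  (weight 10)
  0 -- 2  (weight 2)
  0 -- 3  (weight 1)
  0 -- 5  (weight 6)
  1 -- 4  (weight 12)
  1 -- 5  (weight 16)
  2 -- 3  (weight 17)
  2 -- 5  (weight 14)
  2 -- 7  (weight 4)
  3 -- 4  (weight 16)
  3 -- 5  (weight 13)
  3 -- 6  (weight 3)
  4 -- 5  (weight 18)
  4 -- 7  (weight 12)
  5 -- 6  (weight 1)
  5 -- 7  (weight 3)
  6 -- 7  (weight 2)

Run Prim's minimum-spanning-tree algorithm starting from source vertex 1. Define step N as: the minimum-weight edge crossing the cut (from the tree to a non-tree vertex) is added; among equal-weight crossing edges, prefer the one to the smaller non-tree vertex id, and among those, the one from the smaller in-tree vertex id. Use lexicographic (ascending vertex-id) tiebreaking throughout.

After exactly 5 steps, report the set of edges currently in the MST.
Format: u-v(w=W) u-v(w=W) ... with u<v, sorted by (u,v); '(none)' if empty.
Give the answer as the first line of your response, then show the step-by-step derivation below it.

0-1(w=10) 0-2(w=2) 0-3(w=1) 3-6(w=3) 5-6(w=1)

step 1: add edge 0-1 (w=10); MST = {0-1(w=10)}
step 2: add edge 0-3 (w=1); MST = {0-1(w=10) 0-3(w=1)}
step 3: add edge 0-2 (w=2); MST = {0-1(w=10) 0-2(w=2) 0-3(w=1)}
step 4: add edge 3-6 (w=3); MST = {0-1(w=10) 0-2(w=2) 0-3(w=1) 3-6(w=3)}
step 5: add edge 5-6 (w=1); MST = {0-1(w=10) 0-2(w=2) 0-3(w=1) 3-6(w=3) 5-6(w=1)}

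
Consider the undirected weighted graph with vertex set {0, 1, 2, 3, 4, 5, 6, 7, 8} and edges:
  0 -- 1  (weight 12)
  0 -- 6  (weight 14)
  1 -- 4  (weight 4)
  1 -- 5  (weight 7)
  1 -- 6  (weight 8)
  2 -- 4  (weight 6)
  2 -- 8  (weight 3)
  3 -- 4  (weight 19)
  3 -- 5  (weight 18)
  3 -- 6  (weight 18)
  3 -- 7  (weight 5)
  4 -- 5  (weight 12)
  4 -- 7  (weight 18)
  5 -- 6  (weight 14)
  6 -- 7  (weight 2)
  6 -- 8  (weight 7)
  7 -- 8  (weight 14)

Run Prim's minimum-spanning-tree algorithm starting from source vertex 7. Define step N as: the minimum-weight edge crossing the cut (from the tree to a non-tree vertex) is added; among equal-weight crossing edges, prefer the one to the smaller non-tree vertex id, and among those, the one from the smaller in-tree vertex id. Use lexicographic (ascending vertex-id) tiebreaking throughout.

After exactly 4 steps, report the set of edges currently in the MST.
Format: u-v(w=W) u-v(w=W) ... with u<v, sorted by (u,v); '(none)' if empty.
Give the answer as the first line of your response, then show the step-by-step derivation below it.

2-8(w=3) 3-7(w=5) 6-7(w=2) 6-8(w=7)

step 1: add edge 6-7 (w=2); MST = {6-7(w=2)}
step 2: add edge 3-7 (w=5); MST = {3-7(w=5) 6-7(w=2)}
step 3: add edge 6-8 (w=7); MST = {3-7(w=5) 6-7(w=2) 6-8(w=7)}
step 4: add edge 2-8 (w=3); MST = {2-8(w=3) 3-7(w=5) 6-7(w=2) 6-8(w=7)}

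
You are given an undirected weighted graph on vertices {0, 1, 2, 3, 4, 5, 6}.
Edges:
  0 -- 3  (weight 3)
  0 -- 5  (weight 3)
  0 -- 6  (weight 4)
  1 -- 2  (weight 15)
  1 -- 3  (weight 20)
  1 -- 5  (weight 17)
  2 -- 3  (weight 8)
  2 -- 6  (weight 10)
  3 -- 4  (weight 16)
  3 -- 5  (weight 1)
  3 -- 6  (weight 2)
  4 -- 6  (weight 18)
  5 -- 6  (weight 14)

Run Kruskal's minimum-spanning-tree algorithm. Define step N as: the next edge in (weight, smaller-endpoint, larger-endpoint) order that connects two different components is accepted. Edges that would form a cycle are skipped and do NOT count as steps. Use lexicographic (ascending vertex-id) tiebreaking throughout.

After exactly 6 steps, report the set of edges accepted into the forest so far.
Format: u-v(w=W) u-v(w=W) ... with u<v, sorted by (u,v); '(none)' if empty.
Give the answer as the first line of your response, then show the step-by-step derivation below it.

0-3(w=3) 1-2(w=15) 2-3(w=8) 3-4(w=16) 3-5(w=1) 3-6(w=2)

step 1: add edge 3-5 (w=1); MST = {3-5(w=1)}
step 2: add edge 3-6 (w=2); MST = {3-5(w=1) 3-6(w=2)}
step 3: add edge 0-3 (w=3); MST = {0-3(w=3) 3-5(w=1) 3-6(w=2)}
step 4: add edge 2-3 (w=8); MST = {0-3(w=3) 2-3(w=8) 3-5(w=1) 3-6(w=2)}
step 5: add edge 1-2 (w=15); MST = {0-3(w=3) 1-2(w=15) 2-3(w=8) 3-5(w=1) 3-6(w=2)}
step 6: add edge 3-4 (w=16); MST = {0-3(w=3) 1-2(w=15) 2-3(w=8) 3-4(w=16) 3-5(w=1) 3-6(w=2)}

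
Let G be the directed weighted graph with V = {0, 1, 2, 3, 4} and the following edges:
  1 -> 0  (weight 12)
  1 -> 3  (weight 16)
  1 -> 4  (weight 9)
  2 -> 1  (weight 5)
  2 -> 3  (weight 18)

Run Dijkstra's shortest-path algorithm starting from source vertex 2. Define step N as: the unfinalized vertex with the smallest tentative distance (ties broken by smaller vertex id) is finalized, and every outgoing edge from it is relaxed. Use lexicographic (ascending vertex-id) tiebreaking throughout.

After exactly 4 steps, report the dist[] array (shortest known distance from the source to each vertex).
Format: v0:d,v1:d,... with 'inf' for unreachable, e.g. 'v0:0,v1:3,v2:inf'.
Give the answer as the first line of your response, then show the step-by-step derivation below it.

v0:17,v1:5,v2:0,v3:18,v4:14

step 1: dist = v0:inf,v1:5,v2:0,v3:18,v4:inf
step 2: dist = v0:17,v1:5,v2:0,v3:18,v4:14
step 3: dist = v0:17,v1:5,v2:0,v3:18,v4:14
step 4: dist = v0:17,v1:5,v2:0,v3:18,v4:14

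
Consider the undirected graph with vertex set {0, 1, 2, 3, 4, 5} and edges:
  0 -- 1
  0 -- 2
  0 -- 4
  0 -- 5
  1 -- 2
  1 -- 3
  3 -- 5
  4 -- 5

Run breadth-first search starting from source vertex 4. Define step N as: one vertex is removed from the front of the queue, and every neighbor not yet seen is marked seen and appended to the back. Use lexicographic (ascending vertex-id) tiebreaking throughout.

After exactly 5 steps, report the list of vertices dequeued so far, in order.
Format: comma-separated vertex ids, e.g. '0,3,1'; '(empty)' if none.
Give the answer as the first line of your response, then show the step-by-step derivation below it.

4,0,5,1,2

step 1: dequeue 4; queue=[0,5]; order=4
step 2: dequeue 0; queue=[5,1,2]; order=4,0
step 3: dequeue 5; queue=[1,2,3]; order=4,0,5
step 4: dequeue 1; queue=[2,3]; order=4,0,5,1
step 5: dequeue 2; queue=[3]; order=4,0,5,1,2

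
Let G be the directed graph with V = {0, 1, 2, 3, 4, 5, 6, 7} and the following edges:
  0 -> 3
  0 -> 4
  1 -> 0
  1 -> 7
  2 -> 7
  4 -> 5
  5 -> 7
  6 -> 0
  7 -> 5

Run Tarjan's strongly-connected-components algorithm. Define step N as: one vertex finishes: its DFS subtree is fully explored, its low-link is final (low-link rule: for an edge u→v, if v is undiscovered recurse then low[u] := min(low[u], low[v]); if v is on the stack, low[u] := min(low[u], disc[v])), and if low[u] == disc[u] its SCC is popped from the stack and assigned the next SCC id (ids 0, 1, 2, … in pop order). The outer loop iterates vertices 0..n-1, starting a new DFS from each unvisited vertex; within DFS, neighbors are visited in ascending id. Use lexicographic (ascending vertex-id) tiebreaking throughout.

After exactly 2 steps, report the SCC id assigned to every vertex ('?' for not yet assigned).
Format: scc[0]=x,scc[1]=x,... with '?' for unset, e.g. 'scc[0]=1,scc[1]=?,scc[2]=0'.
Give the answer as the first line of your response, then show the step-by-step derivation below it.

scc[0]=?,scc[1]=?,scc[2]=?,scc[3]=0,scc[4]=?,scc[5]=?,scc[6]=?,scc[7]=?

step 1: low=(low[0]=0,low[1]=?,low[2]=?,low[3]=1,low[4]=?,low[5]=?,low[6]=?,low[7]=?); scc=(scc[0]=?,scc[1]=?,scc[2]=?,scc[3]=0,scc[4]=?,scc[5]=?,scc[6]=?,scc[7]=?)
step 2: low=(low[0]=0,low[1]=?,low[2]=?,low[3]=1,low[4]=2,low[5]=3,low[6]=?,low[7]=3); scc=(scc[0]=?,scc[1]=?,scc[2]=?,scc[3]=0,scc[4]=?,scc[5]=?,scc[6]=?,scc[7]=?)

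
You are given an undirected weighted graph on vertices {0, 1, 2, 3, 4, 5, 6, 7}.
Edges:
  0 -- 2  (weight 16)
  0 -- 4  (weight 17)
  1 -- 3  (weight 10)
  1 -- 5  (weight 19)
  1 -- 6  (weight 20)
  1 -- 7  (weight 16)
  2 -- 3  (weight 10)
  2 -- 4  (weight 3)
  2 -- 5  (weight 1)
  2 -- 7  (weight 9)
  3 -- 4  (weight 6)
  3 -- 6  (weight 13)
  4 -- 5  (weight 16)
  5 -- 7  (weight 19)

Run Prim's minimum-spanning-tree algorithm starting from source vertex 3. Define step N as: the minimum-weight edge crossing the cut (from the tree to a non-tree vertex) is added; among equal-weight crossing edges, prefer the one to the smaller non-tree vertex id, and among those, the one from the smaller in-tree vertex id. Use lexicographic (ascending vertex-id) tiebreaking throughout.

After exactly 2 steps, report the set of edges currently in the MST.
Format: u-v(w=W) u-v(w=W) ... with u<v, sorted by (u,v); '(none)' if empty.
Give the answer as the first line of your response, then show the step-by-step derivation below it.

2-4(w=3) 3-4(w=6)

step 1: add edge 3-4 (w=6); MST = {3-4(w=6)}
step 2: add edge 2-4 (w=3); MST = {2-4(w=3) 3-4(w=6)}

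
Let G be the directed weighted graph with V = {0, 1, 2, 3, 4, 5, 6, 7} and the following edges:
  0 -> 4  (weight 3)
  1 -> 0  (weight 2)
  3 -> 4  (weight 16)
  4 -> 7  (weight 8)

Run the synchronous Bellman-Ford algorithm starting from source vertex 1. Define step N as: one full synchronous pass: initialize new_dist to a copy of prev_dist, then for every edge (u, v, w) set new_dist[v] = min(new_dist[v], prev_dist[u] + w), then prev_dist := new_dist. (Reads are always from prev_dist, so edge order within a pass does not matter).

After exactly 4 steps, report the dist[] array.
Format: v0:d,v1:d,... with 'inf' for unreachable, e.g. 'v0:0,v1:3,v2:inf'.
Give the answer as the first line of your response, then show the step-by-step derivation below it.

v0:2,v1:0,v2:inf,v3:inf,v4:5,v5:inf,v6:inf,v7:13

step 1: dist = v0:2,v1:0,v2:inf,v3:inf,v4:inf,v5:inf,v6:inf,v7:inf
step 2: dist = v0:2,v1:0,v2:inf,v3:inf,v4:5,v5:inf,v6:inf,v7:inf
step 3: dist = v0:2,v1:0,v2:inf,v3:inf,v4:5,v5:inf,v6:inf,v7:13
step 4: dist = v0:2,v1:0,v2:inf,v3:inf,v4:5,v5:inf,v6:inf,v7:13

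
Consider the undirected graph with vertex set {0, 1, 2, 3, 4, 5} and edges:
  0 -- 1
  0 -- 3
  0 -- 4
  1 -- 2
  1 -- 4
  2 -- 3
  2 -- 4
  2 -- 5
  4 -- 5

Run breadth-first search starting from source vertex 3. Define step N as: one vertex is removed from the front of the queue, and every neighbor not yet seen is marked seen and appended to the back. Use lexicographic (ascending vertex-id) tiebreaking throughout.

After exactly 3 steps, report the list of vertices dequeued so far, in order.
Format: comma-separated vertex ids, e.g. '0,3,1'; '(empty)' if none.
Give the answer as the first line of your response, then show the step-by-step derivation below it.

3,0,2

step 1: dequeue 3; queue=[0,2]; order=3
step 2: dequeue 0; queue=[2,1,4]; order=3,0
step 3: dequeue 2; queue=[1,4,5]; order=3,0,2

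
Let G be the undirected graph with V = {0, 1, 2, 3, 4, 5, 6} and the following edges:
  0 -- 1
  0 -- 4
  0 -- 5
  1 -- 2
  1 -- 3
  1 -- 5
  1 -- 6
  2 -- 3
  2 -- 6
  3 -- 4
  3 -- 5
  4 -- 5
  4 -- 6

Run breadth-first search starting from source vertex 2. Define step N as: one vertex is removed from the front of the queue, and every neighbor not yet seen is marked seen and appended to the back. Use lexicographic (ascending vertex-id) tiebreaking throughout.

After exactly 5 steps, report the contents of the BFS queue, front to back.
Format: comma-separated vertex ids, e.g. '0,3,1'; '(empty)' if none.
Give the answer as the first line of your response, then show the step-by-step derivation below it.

5,4

step 1: dequeue 2; queue=[1,3,6]; order=2
step 2: dequeue 1; queue=[3,6,0,5]; order=2,1
step 3: dequeue 3; queue=[6,0,5,4]; order=2,1,3
step 4: dequeue 6; queue=[0,5,4]; order=2,1,3,6
step 5: dequeue 0; queue=[5,4]; order=2,1,3,6,0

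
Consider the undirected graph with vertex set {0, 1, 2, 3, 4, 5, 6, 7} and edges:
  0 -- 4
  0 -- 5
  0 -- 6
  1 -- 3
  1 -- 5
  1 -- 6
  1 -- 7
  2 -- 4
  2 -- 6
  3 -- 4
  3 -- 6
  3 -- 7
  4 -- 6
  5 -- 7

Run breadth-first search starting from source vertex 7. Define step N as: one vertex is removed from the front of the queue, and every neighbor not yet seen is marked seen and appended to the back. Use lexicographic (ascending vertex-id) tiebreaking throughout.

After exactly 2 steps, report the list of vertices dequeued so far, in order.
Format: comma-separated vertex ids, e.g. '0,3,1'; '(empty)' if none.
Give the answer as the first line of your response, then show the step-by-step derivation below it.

7,1

step 1: dequeue 7; queue=[1,3,5]; order=7
step 2: dequeue 1; queue=[3,5,6]; order=7,1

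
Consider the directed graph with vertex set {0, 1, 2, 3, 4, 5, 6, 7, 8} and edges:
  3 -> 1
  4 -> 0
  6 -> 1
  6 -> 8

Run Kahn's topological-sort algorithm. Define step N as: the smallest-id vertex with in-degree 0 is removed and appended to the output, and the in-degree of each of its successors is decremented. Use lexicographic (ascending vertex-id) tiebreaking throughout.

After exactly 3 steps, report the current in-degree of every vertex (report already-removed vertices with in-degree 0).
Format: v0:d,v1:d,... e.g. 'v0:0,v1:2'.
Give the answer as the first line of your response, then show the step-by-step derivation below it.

v0:0,v1:1,v2:0,v3:0,v4:0,v5:0,v6:0,v7:0,v8:1

step 1: output 2; order=[2]; indeg=(1,2,0,0,0,0,0,0,1)
step 2: output 3; order=[2,3]; indeg=(1,1,0,0,0,0,0,0,1)
step 3: output 4; order=[2,3,4]; indeg=(0,1,0,0,0,0,0,0,1)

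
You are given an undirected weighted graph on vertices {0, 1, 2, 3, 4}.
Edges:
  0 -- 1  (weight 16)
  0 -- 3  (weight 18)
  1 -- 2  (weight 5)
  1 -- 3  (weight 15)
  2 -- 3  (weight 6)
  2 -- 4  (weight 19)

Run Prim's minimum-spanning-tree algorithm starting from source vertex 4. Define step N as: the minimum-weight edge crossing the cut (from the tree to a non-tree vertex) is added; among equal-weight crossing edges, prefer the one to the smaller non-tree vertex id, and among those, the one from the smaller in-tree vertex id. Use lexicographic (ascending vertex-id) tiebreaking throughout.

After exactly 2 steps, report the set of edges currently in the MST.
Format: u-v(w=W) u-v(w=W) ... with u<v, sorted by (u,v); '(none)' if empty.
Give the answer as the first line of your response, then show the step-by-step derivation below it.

1-2(w=5) 2-4(w=19)

step 1: add edge 2-4 (w=19); MST = {2-4(w=19)}
step 2: add edge 1-2 (w=5); MST = {1-2(w=5) 2-4(w=19)}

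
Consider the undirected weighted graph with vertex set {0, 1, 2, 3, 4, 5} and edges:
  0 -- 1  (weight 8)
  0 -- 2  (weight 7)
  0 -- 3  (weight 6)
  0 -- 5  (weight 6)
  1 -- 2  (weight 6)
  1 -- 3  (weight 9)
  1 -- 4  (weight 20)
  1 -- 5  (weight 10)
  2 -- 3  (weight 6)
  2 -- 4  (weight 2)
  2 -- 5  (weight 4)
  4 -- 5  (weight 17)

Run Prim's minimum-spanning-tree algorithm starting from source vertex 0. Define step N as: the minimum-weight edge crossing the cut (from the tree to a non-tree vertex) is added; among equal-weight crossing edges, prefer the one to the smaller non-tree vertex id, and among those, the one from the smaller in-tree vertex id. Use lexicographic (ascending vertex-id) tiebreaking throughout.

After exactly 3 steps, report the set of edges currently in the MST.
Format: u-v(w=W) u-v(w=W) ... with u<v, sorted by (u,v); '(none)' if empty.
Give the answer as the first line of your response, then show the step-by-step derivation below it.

0-3(w=6) 2-3(w=6) 2-4(w=2)

step 1: add edge 0-3 (w=6); MST = {0-3(w=6)}
step 2: add edge 2-3 (w=6); MST = {0-3(w=6) 2-3(w=6)}
step 3: add edge 2-4 (w=2); MST = {0-3(w=6) 2-3(w=6) 2-4(w=2)}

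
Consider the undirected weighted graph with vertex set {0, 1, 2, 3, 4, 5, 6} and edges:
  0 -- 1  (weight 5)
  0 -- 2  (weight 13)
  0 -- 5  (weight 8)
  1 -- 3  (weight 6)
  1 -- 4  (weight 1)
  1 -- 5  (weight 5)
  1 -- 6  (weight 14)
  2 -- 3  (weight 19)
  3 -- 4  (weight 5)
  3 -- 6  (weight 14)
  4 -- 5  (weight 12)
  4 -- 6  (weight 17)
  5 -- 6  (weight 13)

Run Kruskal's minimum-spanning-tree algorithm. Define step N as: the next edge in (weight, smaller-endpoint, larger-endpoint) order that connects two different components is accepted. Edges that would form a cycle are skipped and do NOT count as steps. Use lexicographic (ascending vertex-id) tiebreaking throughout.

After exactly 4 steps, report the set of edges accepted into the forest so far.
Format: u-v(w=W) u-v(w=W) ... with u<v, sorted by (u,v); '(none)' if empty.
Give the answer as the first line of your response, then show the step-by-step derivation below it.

0-1(w=5) 1-4(w=1) 1-5(w=5) 3-4(w=5)

step 1: add edge 1-4 (w=1); MST = {1-4(w=1)}
step 2: add edge 0-1 (w=5); MST = {0-1(w=5) 1-4(w=1)}
step 3: add edge 1-5 (w=5); MST = {0-1(w=5) 1-4(w=1) 1-5(w=5)}
step 4: add edge 3-4 (w=5); MST = {0-1(w=5) 1-4(w=1) 1-5(w=5) 3-4(w=5)}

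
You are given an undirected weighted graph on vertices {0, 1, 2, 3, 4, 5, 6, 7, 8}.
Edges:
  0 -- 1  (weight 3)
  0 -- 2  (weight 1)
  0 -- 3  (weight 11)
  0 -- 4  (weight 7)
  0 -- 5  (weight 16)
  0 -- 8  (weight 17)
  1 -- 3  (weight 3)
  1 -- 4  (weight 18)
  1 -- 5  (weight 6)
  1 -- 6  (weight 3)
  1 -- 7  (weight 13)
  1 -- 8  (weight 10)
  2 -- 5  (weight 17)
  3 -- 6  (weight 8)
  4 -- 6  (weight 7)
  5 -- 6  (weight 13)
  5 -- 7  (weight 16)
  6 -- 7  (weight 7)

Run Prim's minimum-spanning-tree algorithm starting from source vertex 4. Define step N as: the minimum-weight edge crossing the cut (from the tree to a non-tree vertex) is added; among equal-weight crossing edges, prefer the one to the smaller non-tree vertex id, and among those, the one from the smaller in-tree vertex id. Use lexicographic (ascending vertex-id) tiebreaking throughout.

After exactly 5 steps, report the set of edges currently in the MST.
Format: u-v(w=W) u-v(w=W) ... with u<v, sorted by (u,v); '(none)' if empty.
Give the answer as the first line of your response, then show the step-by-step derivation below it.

0-1(w=3) 0-2(w=1) 0-4(w=7) 1-3(w=3) 1-6(w=3)

step 1: add edge 0-4 (w=7); MST = {0-4(w=7)}
step 2: add edge 0-2 (w=1); MST = {0-2(w=1) 0-4(w=7)}
step 3: add edge 0-1 (w=3); MST = {0-1(w=3) 0-2(w=1) 0-4(w=7)}
step 4: add edge 1-3 (w=3); MST = {0-1(w=3) 0-2(w=1) 0-4(w=7) 1-3(w=3)}
step 5: add edge 1-6 (w=3); MST = {0-1(w=3) 0-2(w=1) 0-4(w=7) 1-3(w=3) 1-6(w=3)}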